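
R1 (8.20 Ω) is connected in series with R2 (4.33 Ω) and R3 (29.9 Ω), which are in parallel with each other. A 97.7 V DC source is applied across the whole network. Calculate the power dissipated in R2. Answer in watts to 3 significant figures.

220 W

Replace R2 and R3 with their parallel equivalent so the circuit becomes R1 in series with R_p.
R_p = (4.33×29.9)/(4.33+29.9) = 3.782 Ω
R_total = 8.20 + 3.782 = 11.98 Ω
I = V / R_total = 97.7 / 11.98 = 8.154 A
Voltage across the parallel pair: V_p = I × R_p = 8.154 × 3.782 = 30.84 V
R2 sees V_p directly, so P = V_p² / R2.
P_R2 = (30.84)² / 4.33 = 219.6 W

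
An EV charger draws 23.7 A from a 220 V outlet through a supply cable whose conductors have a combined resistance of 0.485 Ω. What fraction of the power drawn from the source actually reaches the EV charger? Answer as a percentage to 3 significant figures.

94.8 %

The supply cable carries the full 23.7 A.
P_line = I² R_line = (23.70)² × 0.485 = 272.4 W
P_source = V I = 220 × 23.70 = 5214 W; P_load = 4942 W
η = P_load / P_source = 4942 / 5214 = 0.9478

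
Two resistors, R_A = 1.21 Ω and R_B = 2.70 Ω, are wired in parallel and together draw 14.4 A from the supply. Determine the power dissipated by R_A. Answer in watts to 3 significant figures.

Only the total current is stated, so first find the parallel equivalent to get the voltage across the combination.
1/R_eq = 1/1.21 + 1/2.70 ⇒ R_eq = 0.8355 Ω
V = I_total × R_eq = 14.40 × 0.8355 = 12.03 V
P_R_A = V² / R_A = (12.03)² / 1.21 = 119.6 W

120 W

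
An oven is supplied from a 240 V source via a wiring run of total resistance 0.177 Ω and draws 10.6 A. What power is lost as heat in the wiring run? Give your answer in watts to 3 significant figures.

Only the current and the line resistance are needed for the I²R loss.
The wiring run carries the full 10.6 A.
P_line = I² R_line = (10.60)² × 0.177 = 19.89 W

19.9 W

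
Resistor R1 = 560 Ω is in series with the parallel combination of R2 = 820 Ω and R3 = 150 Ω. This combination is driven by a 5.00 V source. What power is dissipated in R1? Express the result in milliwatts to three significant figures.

29.7 mW

Replace R2 and R3 with their parallel equivalent so the circuit becomes R1 in series with R_p.
R_p = (820×150)/(820+150) = 126.8 Ω
R_total = 560 + 126.8 = 686.8 Ω
I = V / R_total = 5.00 / 686.8 = 0.007280 A
The full supply current passes through R1: P = I²R.
P_R1 = (0.007280)² × 560 = 0.02968 W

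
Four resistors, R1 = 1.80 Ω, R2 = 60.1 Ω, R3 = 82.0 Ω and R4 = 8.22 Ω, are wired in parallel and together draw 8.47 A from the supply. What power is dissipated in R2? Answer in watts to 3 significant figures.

2.39 W

Parallel branches share V, not I — compute V via R_eq, then use V²/R for the target branch.
1/R_eq = 1/1.80 + 1/60.1 + 1/82.0 + 1/8.22 ⇒ R_eq = 1.416 Ω
V = I_total × R_eq = 8.470 × 1.416 = 12.00 V
P_R2 = V² / R2 = (12.00)² / 60.1 = 2.395 W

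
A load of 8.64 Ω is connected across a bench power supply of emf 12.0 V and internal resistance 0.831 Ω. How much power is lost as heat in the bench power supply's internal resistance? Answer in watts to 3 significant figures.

1.33 W

The internal resistance carries the same current as the load; P_int = I²r.
I = ε / (r + R) = 12.0 / (0.831 + 8.64) = 1.267 A
P_int = I² r = (1.267)² × 0.831 = 1.334 W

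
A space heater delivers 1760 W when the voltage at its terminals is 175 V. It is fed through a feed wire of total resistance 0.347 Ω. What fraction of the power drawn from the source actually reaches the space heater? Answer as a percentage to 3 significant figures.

98.0 %

I = P / V = 1760 / 175 = 10.06 A through the feed wire.
P_line = I² R_line = (10.06)² × 0.347 = 35.10 W
P_source = P_load + P_line = 1760 + 35.10 = 1795 W
η = P_load / P_source = 1760 / 1795 = 0.9804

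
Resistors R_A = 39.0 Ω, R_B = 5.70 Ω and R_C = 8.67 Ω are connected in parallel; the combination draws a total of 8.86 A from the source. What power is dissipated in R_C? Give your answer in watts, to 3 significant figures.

90.4 W

The branches share the same voltage, but only the total current is given — find V from the equivalent resistance first.
1/R_eq = 1/39.0 + 1/5.70 + 1/8.67 ⇒ R_eq = 3.160 Ω
V = I_total × R_eq = 8.860 × 3.160 = 28.00 V
P_R_C = V² / R_C = (28.00)² / 8.67 = 90.43 W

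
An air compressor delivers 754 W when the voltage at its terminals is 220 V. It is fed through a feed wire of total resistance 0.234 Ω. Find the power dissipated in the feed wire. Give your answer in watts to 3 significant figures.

2.75 W

The feed wire is a series resistance carrying the load current; its dissipation is I²R_line.
I = P / V = 754 / 220 = 3.427 A through the feed wire.
P_line = I² R_line = (3.427)² × 0.234 = 2.749 W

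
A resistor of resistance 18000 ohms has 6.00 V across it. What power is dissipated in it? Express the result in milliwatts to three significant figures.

2.00 mW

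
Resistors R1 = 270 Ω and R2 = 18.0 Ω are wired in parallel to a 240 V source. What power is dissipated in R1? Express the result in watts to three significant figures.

Parallel branches share the same voltage; P = V²/R gives the branch power in one step.
P_R1 = V² / R1 = (240)² / 270 Ω = 213.3 W

213 W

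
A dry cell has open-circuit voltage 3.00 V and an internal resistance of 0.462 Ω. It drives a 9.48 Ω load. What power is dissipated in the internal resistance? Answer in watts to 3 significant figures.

Internal loss is I²r, with I set by the total series resistance r+R.
I = ε / (r + R) = 3.00 / (0.462 + 9.48) = 0.3018 A
P_int = I² r = (0.3018)² × 0.462 = 0.04207 W

0.0421 W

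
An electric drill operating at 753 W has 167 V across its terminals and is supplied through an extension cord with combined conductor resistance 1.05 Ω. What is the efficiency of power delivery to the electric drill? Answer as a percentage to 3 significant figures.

97.2 %

I = P / V = 753 / 167 = 4.509 A through the extension cord.
P_line = I² R_line = (4.509)² × 1.05 = 21.35 W
P_source = P_load + P_line = 753.0 + 21.35 = 774.3 W
η = P_load / P_source = 753.0 / 774.3 = 0.9724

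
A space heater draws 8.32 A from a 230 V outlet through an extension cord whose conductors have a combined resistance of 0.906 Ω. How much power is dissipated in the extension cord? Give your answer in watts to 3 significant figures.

62.7 W

The extension cord is a series resistance carrying the load current; its dissipation is I²R_line.
The extension cord carries the full 8.32 A.
P_line = I² R_line = (8.320)² × 0.906 = 62.72 W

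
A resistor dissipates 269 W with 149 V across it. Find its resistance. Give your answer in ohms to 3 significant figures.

From P = V I = I²R = V²/R, with the two given quantities we get R = V² / P.
R = (149)² / 269 = 82.53 Ω

82.5 Ω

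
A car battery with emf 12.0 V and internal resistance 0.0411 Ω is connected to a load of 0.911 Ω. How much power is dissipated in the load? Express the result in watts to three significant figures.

145 W

With r and R in series, I = ε/(r+R); the load dissipates I²R.
I = ε / (r + R) = 12.0 / (0.0411 + 0.911) = 12.60 A
P_load = I² R = (12.60)² × 0.911 = 144.7 W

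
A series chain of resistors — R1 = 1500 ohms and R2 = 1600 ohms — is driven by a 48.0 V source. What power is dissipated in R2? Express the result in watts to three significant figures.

0.384 W

In a series string the same current flows through every resistor — find that current, then P = I²R for the one we want.
R_total = 1500 + 1600 = 3100 Ω
I = V / R_total = 48.0 / 3100 = 0.01548 A
P_R2 = I² × R2 = (0.01548)² × 1600 = 0.3836 W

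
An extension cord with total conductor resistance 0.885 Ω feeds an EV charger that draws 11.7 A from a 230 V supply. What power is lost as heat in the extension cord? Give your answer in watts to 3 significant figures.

121 W

Only the current and the line resistance are needed for the I²R loss.
The extension cord carries the full 11.7 A.
P_line = I² R_line = (11.70)² × 0.885 = 121.1 W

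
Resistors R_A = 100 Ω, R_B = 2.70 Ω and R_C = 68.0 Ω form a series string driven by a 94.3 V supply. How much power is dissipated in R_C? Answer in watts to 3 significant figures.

The current is common to all series resistors; compute it, then apply P = I²R for the target.
R_total = 100 + 2.70 + 68.0 = 170.7 Ω
I = V / R_total = 94.3 / 170.7 = 0.5524 A
P_R_C = I² × R_C = (0.5524)² × 68.0 = 20.75 W

20.8 W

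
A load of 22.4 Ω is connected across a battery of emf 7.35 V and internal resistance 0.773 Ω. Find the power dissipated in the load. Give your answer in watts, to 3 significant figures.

2.25 W

Load and internal resistance form a series loop — compute the loop current, then the load power via I²R.
I = ε / (r + R) = 7.35 / (0.773 + 22.4) = 0.3172 A
P_load = I² R = (0.3172)² × 22.4 = 2.254 W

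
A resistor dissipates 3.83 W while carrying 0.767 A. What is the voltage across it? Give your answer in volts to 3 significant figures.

4.99 V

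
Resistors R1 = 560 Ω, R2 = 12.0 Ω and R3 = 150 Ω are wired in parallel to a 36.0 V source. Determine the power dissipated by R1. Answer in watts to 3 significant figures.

2.31 W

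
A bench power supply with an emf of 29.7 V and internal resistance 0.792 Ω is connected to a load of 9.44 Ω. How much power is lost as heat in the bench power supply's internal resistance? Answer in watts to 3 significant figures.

The internal resistance carries the same current as the load; P_int = I²r.
I = ε / (r + R) = 29.7 / (0.792 + 9.44) = 2.903 A
P_int = I² r = (2.903)² × 0.792 = 6.673 W

6.67 W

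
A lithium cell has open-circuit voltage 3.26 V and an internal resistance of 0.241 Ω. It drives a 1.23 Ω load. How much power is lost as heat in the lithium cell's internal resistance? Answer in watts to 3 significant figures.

The internal resistance carries the same current as the load; P_int = I²r.
I = ε / (r + R) = 3.26 / (0.241 + 1.23) = 2.216 A
P_int = I² r = (2.216)² × 0.241 = 1.184 W

1.18 W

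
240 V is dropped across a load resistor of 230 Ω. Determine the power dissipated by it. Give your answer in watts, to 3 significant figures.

With V across and R both known, P = V²/R gives the dissipation directly.
P = (240 V)² / 230 Ω = 250.4 W

250 W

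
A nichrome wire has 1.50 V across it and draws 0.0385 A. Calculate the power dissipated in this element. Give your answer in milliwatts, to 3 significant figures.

57.7 mW

Since both terminal voltage and current are stated, P = V I gives the power in one step.
P = 1.50 V × 0.03850 A = 0.05775 W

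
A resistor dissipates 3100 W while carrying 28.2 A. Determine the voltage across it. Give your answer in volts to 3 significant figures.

The two known quantities fix the third via V = P / I.
V = 3100 / 28.20 = 109.9 V

110 V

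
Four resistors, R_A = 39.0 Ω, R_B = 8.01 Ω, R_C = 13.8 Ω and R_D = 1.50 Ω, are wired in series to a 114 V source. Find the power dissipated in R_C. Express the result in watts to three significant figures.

Series elements share the same current, so find I first, then use P = I²R.
R_total = 39.0 + 8.01 + 13.8 + 1.50 = 62.31 Ω
I = V / R_total = 114 / 62.31 = 1.830 A
P_R_C = I² × R_C = (1.830)² × 13.8 = 46.19 W

46.2 W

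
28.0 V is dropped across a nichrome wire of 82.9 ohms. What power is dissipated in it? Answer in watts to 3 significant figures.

Voltage and resistance are given, so P = V²/R is the one-step route.
P = (28.0 V)² / 82.9 Ω = 9.457 W

9.46 W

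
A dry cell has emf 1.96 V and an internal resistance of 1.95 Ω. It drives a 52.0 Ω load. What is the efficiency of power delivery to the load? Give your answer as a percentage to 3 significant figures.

96.4 %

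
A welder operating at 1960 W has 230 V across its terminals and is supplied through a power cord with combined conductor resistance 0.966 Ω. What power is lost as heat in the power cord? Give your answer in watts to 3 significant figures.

The power cord is a series resistance carrying the load current; its dissipation is I²R_line.
I = P / V = 1960 / 230 = 8.522 A through the power cord.
P_line = I² R_line = (8.522)² × 0.966 = 70.15 W

70.2 W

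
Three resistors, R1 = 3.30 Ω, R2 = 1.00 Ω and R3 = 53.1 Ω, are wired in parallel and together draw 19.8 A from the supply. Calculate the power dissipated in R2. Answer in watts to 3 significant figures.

Parallel branches share V, not I — compute V via R_eq, then use V²/R for the target branch.
1/R_eq = 1/3.30 + 1/1.00 + 1/53.1 ⇒ R_eq = 0.7565 Ω
V = I_total × R_eq = 19.80 × 0.7565 = 14.98 V
P_R2 = V² / R2 = (14.98)² / 1.00 = 224.4 W

224 W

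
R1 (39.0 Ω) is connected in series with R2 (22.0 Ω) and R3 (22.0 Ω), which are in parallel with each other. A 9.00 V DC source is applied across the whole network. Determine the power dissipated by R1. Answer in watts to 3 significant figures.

1.26 W

Collapse R2‖R3 to a single equivalent, reducing the network to two series elements.
R_p = (22.0×22.0)/(22.0+22.0) = 11.00 Ω
R_total = 39.0 + 11.00 = 50.00 Ω
I = V / R_total = 9.00 / 50.00 = 0.1800 A
R1 is in the main series path, so its power is I²R1.
P_R1 = (0.1800)² × 39.0 = 1.264 W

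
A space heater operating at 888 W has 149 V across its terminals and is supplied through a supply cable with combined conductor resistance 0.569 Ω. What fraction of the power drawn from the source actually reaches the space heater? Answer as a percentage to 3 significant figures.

I = P / V = 888 / 149 = 5.960 A through the supply cable.
P_line = I² R_line = (5.960)² × 0.569 = 20.21 W
P_source = P_load + P_line = 888.0 + 20.21 = 908.2 W
η = P_load / P_source = 888.0 / 908.2 = 0.9777

97.8 %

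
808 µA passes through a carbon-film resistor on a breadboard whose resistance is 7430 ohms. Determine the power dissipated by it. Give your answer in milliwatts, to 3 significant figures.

4.85 mW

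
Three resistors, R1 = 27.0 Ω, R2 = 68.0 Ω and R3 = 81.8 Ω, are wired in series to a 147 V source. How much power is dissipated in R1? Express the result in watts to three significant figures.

Since the resistors are in series they all carry the loop current I = V/R_total; the power in any one is I²R.
R_total = 27.0 + 68.0 + 81.8 = 176.8 Ω
I = V / R_total = 147 / 176.8 = 0.8314 A
P_R1 = I² × R1 = (0.8314)² × 27.0 = 18.67 W

18.7 W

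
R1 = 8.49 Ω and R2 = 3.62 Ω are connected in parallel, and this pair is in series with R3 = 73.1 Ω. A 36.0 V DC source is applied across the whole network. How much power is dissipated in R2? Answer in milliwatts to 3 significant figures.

Combine R1 and R2 into their parallel equivalent first, reducing the network to two series resistors.
R_p = (8.49×3.62)/(8.49+3.62) = 2.538 Ω
R_total = R_p + 73.1 = 2.538 + 73.1 = 75.64 Ω
I = V / R_total = 36.0 / 75.64 = 0.4760 A
Voltage across the parallel pair: V_p = I × R_p = 0.4760 × 2.538 = 1.208 V
Use P = V²/R for R2 with V = V_p.
P_R2 = (1.208)² / 3.62 = 0.4031 W

403 mW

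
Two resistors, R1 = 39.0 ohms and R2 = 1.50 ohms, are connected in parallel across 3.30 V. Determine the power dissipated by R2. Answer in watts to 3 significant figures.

7.26 W

The supply voltage appears across each parallel branch — just use P = V²/R2.
P_R2 = V² / R2 = (3.30)² / 1.50 Ω = 7.260 W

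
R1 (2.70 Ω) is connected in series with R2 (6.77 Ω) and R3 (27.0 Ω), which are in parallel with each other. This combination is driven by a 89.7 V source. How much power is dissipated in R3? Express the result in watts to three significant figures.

Reduce the parallel pair to R_p first; the network is then a simple series string.
R_p = (6.77×27.0)/(6.77+27.0) = 5.413 Ω
R_total = 2.70 + 5.413 = 8.113 Ω
I = V / R_total = 89.7 / 8.113 = 11.06 A
Voltage across the parallel pair: V_p = I × R_p = 11.06 × 5.413 = 59.85 V
R3 is across V_p, so use P = V²/R for that branch.
P_R3 = (59.85)² / 27.0 = 132.7 W

133 W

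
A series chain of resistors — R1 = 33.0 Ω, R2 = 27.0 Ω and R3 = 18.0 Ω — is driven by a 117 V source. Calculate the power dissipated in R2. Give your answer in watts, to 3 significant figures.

The current is common to all series resistors; compute it, then apply P = I²R for the target.
R_total = 33.0 + 27.0 + 18.0 = 78.00 Ω
I = V / R_total = 117 / 78.00 = 1.500 A
P_R2 = I² × R2 = (1.500)² × 27.0 = 60.75 W

60.8 W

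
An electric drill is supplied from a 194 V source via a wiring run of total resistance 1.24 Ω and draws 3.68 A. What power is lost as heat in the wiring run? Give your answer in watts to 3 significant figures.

The wiring run is a series resistance carrying the load current; its dissipation is I²R_line.
The wiring run carries the full 3.68 A.
P_line = I² R_line = (3.680)² × 1.24 = 16.79 W

16.8 W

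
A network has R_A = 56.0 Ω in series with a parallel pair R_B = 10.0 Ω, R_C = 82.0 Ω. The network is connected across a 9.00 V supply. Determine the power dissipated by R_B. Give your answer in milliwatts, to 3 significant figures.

153 mW

Replace R_B and R_C with their parallel equivalent so the circuit becomes R_A in series with R_p.
R_p = (10.0×82.0)/(10.0+82.0) = 8.913 Ω
R_total = 56.0 + 8.913 = 64.91 Ω
I = V / R_total = 9.00 / 64.91 = 0.1386 A
Voltage across the parallel pair: V_p = I × R_p = 0.1386 × 8.913 = 1.236 V
R_B sees V_p directly, so P = V_p² / R_B.
P_R_B = (1.236)² / 10.0 = 0.1527 W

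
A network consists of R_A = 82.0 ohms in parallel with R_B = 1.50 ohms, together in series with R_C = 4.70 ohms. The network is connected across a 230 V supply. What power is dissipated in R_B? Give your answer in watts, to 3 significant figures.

First find R_p for the parallel pair, then treat R_p + R_C as a series loop.
R_p = (82.0×1.50)/(82.0+1.50) = 1.473 Ω
R_total = R_p + 4.70 = 1.473 + 4.70 = 6.173 Ω
I = V / R_total = 230 / 6.173 = 37.26 A
Voltage across the parallel pair: V_p = I × R_p = 37.26 × 1.473 = 54.88 V
R_B sits across V_p; its power is V_p²/R.
P_R_B = (54.88)² / 1.50 = 2008 W

2010 W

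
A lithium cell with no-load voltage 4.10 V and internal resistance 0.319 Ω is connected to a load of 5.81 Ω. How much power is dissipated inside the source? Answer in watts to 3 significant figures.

0.143 W

The source's internal resistance is just another series element carrying I; its dissipation is I²r.
I = ε / (r + R) = 4.10 / (0.319 + 5.81) = 0.6690 A
P_int = I² r = (0.6690)² × 0.319 = 0.1428 W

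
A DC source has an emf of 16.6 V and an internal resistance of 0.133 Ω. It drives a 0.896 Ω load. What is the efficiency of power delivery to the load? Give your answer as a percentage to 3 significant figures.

87.1 %

The source delivers εI, of which I²R reaches the load and I²r is lost; since I is common, η = R/(R+r).
η = R / (R + r) = 0.896 / (0.896 + 0.133) = 0.8707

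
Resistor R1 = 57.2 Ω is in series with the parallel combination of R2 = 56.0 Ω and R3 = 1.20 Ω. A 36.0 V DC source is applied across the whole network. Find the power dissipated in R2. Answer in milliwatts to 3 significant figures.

9.37 mW

Reduce the parallel pair to R_p first; the network is then a simple series string.
R_p = (56.0×1.20)/(56.0+1.20) = 1.175 Ω
R_total = 57.2 + 1.175 = 58.37 Ω
I = V / R_total = 36.0 / 58.37 = 0.6167 A
Voltage across the parallel pair: V_p = I × R_p = 0.6167 × 1.175 = 0.7245 V
With V_p across R2, its power is V_p²/R2.
P_R2 = (0.7245)² / 56.0 = 0.009374 W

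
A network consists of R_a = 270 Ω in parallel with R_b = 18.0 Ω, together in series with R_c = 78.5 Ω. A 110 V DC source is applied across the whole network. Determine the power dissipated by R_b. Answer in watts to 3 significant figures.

First find R_p for the parallel pair, then treat R_p + R_c as a series loop.
R_p = (270×18.0)/(270+18.0) = 16.88 Ω
R_total = R_p + 78.5 = 16.88 + 78.5 = 95.38 Ω
I = V / R_total = 110 / 95.38 = 1.153 A
Voltage across the parallel pair: V_p = I × R_p = 1.153 × 16.88 = 19.46 V
R_b has V_p across it, so P = V_p²/R_b.
P_R_b = (19.46)² / 18.0 = 21.04 W

21.0 W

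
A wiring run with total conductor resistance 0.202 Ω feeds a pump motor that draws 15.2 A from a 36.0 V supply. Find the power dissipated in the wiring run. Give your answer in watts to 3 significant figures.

46.7 W

Only the current and the line resistance are needed for the I²R loss.
The wiring run carries the full 15.2 A.
P_line = I² R_line = (15.20)² × 0.202 = 46.67 W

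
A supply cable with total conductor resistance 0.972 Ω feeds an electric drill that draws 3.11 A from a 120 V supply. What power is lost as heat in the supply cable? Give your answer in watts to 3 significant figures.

9.40 W

Line loss is just I²R for the cable — we know both I and R_line directly.
The supply cable carries the full 3.11 A.
P_line = I² R_line = (3.110)² × 0.972 = 9.401 W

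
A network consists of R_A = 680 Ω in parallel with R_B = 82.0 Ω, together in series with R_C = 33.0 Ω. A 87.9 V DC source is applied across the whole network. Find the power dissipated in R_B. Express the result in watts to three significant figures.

44.8 W

Reduce the parallel combination to a single R_p; the circuit then becomes R_p in series with the remaining resistor.
R_p = (680×82.0)/(680+82.0) = 73.18 Ω
R_total = R_p + 33.0 = 73.18 + 33.0 = 106.2 Ω
I = V / R_total = 87.9 / 106.2 = 0.8279 A
Voltage across the parallel pair: V_p = I × R_p = 0.8279 × 73.18 = 60.58 V
R_B sits across V_p; its power is V_p²/R.
P_R_B = (60.58)² / 82.0 = 44.76 W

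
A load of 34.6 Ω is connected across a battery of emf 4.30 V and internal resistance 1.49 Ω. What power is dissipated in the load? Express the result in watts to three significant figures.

0.491 W

Load and internal resistance form a series loop — compute the loop current, then the load power via I²R.
I = ε / (r + R) = 4.30 / (1.49 + 34.6) = 0.1191 A
P_load = I² R = (0.1191)² × 34.6 = 0.4912 W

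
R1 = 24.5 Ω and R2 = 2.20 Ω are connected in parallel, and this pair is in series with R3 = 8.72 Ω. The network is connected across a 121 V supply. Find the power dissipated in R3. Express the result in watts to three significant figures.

1110 W

First find R_p for the parallel pair, then treat R_p + R3 as a series loop.
R_p = (24.5×2.20)/(24.5+2.20) = 2.019 Ω
R_total = R_p + 8.72 = 2.019 + 8.72 = 10.74 Ω
I = V / R_total = 121 / 10.74 = 11.27 A
R3 is the series element, so its power is I²R.
P_R3 = (11.27)² × 8.72 = 1107 W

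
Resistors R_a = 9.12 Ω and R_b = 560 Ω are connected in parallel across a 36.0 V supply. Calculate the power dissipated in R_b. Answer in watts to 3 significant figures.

2.31 W

Every branch has 36.0 V across it, so for R_b the power is simply V²/R.
P_R_b = V² / R_b = (36.0)² / 560 Ω = 2.314 W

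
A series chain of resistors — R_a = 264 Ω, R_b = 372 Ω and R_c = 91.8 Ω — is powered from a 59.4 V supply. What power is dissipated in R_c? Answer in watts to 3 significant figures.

0.611 W

Series elements share the same current, so find I first, then use P = I²R.
R_total = 264 + 372 + 91.8 = 727.8 Ω
I = V / R_total = 59.4 / 727.8 = 0.08162 A
P_R_c = I² × R_c = (0.08162)² × 91.8 = 0.6115 W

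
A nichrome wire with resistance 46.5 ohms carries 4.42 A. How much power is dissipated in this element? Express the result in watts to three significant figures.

Current and resistance are given, so P = I²R is the direct form.
P = (4.420 A)² × 46.5 Ω = 908.4 W

908 W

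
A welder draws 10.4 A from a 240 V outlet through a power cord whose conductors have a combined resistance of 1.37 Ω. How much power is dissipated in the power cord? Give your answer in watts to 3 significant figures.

148 W

The power cord is a series resistance carrying the load current; its dissipation is I²R_line.
The power cord carries the full 10.4 A.
P_line = I² R_line = (10.40)² × 1.37 = 148.2 W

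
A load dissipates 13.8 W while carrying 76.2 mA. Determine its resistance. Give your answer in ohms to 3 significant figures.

2380 Ω

From P = V I = I²R = V²/R, with the two given quantities we get R = P / I².
R = 13.8 / (0.07620)² = 2377 Ω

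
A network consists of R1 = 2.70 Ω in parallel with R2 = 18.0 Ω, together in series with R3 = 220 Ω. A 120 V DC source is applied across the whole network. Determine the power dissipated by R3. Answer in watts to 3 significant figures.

Collapse the R1‖R2 pair into one equivalent R_p; then R_p and R3 form a series string.
R_p = (2.70×18.0)/(2.70+18.0) = 2.348 Ω
R_total = R_p + 220 = 2.348 + 220 = 222.3 Ω
I = V / R_total = 120 / 222.3 = 0.5397 A
R3 carries the full series current, so P = I²R.
P_R3 = (0.5397)² × 220 = 64.08 W

64.1 W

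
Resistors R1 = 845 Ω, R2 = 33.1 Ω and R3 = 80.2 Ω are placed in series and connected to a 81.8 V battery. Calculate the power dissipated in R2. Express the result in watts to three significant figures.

0.241 W

Since the resistors are in series they all carry the loop current I = V/R_total; the power in any one is I²R.
R_total = 845 + 33.1 + 80.2 = 958.3 Ω
I = V / R_total = 81.8 / 958.3 = 0.08536 A
P_R2 = I² × R2 = (0.08536)² × 33.1 = 0.2412 W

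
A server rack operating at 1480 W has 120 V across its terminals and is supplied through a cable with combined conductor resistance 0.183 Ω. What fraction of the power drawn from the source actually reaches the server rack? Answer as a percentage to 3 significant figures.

98.2 %

I = P / V = 1480 / 120 = 12.33 A through the cable.
P_line = I² R_line = (12.33)² × 0.183 = 27.84 W
P_source = P_load + P_line = 1480 + 27.84 = 1508 W
η = P_load / P_source = 1480 / 1508 = 0.9815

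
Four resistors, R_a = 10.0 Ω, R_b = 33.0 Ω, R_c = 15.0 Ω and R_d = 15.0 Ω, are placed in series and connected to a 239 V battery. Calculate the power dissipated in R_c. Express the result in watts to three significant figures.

Every series element carries the same I. Get I from the total resistance, then P = I² × R_c.
R_total = 10.0 + 33.0 + 15.0 + 15.0 = 73.00 Ω
I = V / R_total = 239 / 73.00 = 3.274 A
P_R_c = I² × R_c = (3.274)² × 15.0 = 160.8 W

161 W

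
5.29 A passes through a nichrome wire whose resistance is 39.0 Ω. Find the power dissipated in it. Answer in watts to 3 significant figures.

1090 W

With I and R stated, P = I²R applies in one step.
P = (5.290 A)² × 39.0 Ω = 1091 W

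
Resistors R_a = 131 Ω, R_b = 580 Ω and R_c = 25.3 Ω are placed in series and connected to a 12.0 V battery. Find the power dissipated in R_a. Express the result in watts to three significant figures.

0.0348 W

The current is common to all series resistors; compute it, then apply P = I²R for the target.
R_total = 131 + 580 + 25.3 = 736.3 Ω
I = V / R_total = 12.0 / 736.3 = 0.01630 A
P_R_a = I² × R_a = (0.01630)² × 131 = 0.03480 W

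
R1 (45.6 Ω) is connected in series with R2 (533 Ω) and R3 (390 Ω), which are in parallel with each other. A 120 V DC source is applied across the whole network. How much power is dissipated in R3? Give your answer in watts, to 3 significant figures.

25.5 W

Reduce the parallel pair to R_p first; the network is then a simple series string.
R_p = (533×390)/(533+390) = 225.2 Ω
R_total = 45.6 + 225.2 = 270.8 Ω
I = V / R_total = 120 / 270.8 = 0.4431 A
Voltage across the parallel pair: V_p = I × R_p = 0.4431 × 225.2 = 99.79 V
With V_p across R3, its power is V_p²/R3.
P_R3 = (99.79)² / 390 = 25.54 W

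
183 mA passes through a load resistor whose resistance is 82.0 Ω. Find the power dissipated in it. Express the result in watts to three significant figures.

With I and R stated, P = I²R applies in one step.
P = (0.1830 A)² × 82.0 Ω = 2.746 W

2.75 W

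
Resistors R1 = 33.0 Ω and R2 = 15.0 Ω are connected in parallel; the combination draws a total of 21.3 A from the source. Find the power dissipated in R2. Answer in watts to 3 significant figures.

3220 W

Only the total current is stated, so first find the parallel equivalent to get the voltage across the combination.
1/R_eq = 1/33.0 + 1/15.0 ⇒ R_eq = 10.31 Ω
V = I_total × R_eq = 21.30 × 10.31 = 219.7 V
P_R2 = V² / R2 = (219.7)² / 15.0 = 3217 W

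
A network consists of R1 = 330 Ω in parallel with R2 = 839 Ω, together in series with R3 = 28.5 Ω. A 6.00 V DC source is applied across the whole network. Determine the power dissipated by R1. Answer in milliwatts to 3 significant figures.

Combine R1 and R2 into their parallel equivalent first, reducing the network to two series resistors.
R_p = (330×839)/(330+839) = 236.8 Ω
R_total = R_p + 28.5 = 236.8 + 28.5 = 265.3 Ω
I = V / R_total = 6.00 / 265.3 = 0.02261 A
Voltage across the parallel pair: V_p = I × R_p = 0.02261 × 236.8 = 5.356 V
Use P = V²/R for R1 with V = V_p.
P_R1 = (5.356)² / 330 = 0.08691 W

86.9 mW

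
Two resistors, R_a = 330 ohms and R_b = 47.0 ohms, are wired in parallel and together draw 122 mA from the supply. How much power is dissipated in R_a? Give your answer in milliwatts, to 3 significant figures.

76.3 mW

We need the common branch voltage; get it from I_total × R_eq, then P = V²/R for the branch.
1/R_eq = 1/330 + 1/47.0 ⇒ R_eq = 41.14 Ω
V = I_total × R_eq = 0.1220 × 41.14 = 5.019 V
P_R_a = V² / R_a = (5.019)² / 330 = 0.07634 W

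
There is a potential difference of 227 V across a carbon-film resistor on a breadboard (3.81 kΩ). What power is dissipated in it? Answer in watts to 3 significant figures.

13.5 W

V and R are stated; P = V²/R avoids computing the current.
P = (227 V)² / 3810 Ω = 13.52 W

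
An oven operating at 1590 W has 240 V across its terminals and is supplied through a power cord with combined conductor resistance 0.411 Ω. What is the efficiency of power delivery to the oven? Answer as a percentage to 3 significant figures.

I = P / V = 1590 / 240 = 6.625 A through the power cord.
P_line = I² R_line = (6.625)² × 0.411 = 18.04 W
P_source = P_load + P_line = 1590 + 18.04 = 1608 W
η = P_load / P_source = 1590 / 1608 = 0.9888

98.9 %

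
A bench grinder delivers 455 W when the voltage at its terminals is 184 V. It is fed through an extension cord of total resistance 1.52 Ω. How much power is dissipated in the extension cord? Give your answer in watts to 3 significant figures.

Only the current and the line resistance are needed for the I²R loss.
I = P / V = 455 / 184 = 2.473 A through the extension cord.
P_line = I² R_line = (2.473)² × 1.52 = 9.295 W

9.29 W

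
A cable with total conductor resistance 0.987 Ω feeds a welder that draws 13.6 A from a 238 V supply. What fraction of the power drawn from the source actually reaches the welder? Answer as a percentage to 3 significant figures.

94.4 %

The cable carries the full 13.6 A.
P_line = I² R_line = (13.60)² × 0.987 = 182.6 W
P_source = V I = 238 × 13.60 = 3237 W; P_load = 3054 W
η = P_load / P_source = 3054 / 3237 = 0.9436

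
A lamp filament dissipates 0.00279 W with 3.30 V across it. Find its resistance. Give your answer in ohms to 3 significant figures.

3900 Ω

From P = V I = I²R = V²/R, with the two given quantities we get R = V² / P.
R = (3.30)² / 0.00279 = 3903 Ω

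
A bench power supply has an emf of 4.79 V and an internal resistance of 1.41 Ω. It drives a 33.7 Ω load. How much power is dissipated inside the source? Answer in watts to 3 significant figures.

0.0262 W

The internal resistance carries the same current as the load; P_int = I²r.
I = ε / (r + R) = 4.79 / (1.41 + 33.7) = 0.1364 A
P_int = I² r = (0.1364)² × 1.41 = 0.02624 W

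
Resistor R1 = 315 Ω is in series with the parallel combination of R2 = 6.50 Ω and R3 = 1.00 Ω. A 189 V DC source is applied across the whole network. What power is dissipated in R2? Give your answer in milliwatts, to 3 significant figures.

Collapse R2‖R3 to a single equivalent, reducing the network to two series elements.
R_p = (6.50×1.00)/(6.50+1.00) = 0.8667 Ω
R_total = 315 + 0.8667 = 315.9 Ω
I = V / R_total = 189 / 315.9 = 0.5984 A
Voltage across the parallel pair: V_p = I × R_p = 0.5984 × 0.8667 = 0.5186 V
R2 sees V_p directly, so P = V_p² / R2.
P_R2 = (0.5186)² / 6.50 = 0.04137 W

41.4 mW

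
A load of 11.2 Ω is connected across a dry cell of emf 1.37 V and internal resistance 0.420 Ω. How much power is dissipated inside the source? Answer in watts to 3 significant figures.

0.00584 W

Internal loss is I²r, with I set by the total series resistance r+R.
I = ε / (r + R) = 1.37 / (0.420 + 11.2) = 0.1179 A
P_int = I² r = (0.1179)² × 0.420 = 0.005838 W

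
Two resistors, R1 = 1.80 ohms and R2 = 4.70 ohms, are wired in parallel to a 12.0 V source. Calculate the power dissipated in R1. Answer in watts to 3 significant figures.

R1 sits directly across the source, so P = V²/R with V = 12.0 V.
P_R1 = V² / R1 = (12.0)² / 1.80 Ω = 80.00 W

80.0 W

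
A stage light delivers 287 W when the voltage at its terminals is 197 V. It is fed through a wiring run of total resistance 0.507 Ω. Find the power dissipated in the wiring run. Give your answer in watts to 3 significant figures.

1.08 W

The wiring run is a series resistance carrying the load current; its dissipation is I²R_line.
I = P / V = 287 / 197 = 1.457 A through the wiring run.
P_line = I² R_line = (1.457)² × 0.507 = 1.076 W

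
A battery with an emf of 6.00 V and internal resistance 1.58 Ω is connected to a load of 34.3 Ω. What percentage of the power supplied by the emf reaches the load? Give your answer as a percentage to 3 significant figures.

95.6 %

Both r and R carry the same current, so the power split is just the resistance split: η = R/(R+r).
η = R / (R + r) = 34.3 / (34.3 + 1.58) = 0.9560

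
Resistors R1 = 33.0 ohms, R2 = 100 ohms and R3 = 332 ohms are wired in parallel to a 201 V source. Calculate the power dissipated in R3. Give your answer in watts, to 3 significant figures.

122 W

Each parallel branch sees the full supply voltage, so P = V²/R applies directly to the target branch.
P_R3 = V² / R3 = (201)² / 332 Ω = 121.7 W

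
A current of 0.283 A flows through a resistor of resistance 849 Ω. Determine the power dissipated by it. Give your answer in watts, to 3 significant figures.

68.0 W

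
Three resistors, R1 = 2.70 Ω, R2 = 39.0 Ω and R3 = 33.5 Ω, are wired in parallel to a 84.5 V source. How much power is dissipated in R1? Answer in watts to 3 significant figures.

2640 W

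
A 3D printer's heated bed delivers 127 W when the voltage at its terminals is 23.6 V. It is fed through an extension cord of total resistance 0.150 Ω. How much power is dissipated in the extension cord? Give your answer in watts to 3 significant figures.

The extension cord and load are in series, so the same current flows in both; the loss is I²R_line.
I = P / V = 127 / 23.6 = 5.381 A through the extension cord.
P_line = I² R_line = (5.381)² × 0.150 = 4.344 W

4.34 W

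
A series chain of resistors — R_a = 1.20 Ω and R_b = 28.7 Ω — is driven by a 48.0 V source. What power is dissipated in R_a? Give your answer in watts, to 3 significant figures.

In a series string the same current flows through every resistor — find that current, then P = I²R for the one we want.
R_total = 1.20 + 28.7 = 29.90 Ω
I = V / R_total = 48.0 / 29.90 = 1.605 A
P_R_a = I² × R_a = (1.605)² × 1.20 = 3.093 W

3.09 W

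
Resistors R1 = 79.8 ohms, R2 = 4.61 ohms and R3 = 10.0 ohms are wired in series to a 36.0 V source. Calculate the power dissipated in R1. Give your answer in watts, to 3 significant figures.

In a series string the same current flows through every resistor — find that current, then P = I²R for the one we want.
R_total = 79.8 + 4.61 + 10.0 = 94.41 Ω
I = V / R_total = 36.0 / 94.41 = 0.3813 A
P_R1 = I² × R1 = (0.3813)² × 79.8 = 11.60 W

11.6 W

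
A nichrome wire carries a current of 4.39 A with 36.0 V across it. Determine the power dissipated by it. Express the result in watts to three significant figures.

V and I are known directly — P = V I, no intermediate step needed.
P = 36.0 V × 4.390 A = 158.0 W

158 W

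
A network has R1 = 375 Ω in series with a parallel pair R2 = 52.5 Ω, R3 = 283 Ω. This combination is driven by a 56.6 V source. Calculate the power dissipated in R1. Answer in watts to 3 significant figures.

6.83 W

Replace R2 and R3 with their parallel equivalent so the circuit becomes R1 in series with R_p.
R_p = (52.5×283)/(52.5+283) = 44.28 Ω
R_total = 375 + 44.28 = 419.3 Ω
I = V / R_total = 56.6 / 419.3 = 0.1350 A
The full supply current passes through R1: P = I²R.
P_R1 = (0.1350)² × 375 = 6.834 W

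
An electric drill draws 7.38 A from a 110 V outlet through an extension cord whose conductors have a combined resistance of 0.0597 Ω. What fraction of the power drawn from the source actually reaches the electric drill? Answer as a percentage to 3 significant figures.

The extension cord carries the full 7.38 A.
P_line = I² R_line = (7.380)² × 0.0597 = 3.252 W
P_source = V I = 110 × 7.380 = 811.8 W; P_load = 808.5 W
η = P_load / P_source = 808.5 / 811.8 = 0.9960

99.6 %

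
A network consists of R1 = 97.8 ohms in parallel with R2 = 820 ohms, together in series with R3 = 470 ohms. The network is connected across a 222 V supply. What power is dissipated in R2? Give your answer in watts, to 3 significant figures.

Collapse the R1‖R2 pair into one equivalent R_p; then R_p and R3 form a series string.
R_p = (97.8×820)/(97.8+820) = 87.38 Ω
R_total = R_p + 470 = 87.38 + 470 = 557.4 Ω
I = V / R_total = 222 / 557.4 = 0.3983 A
Voltage across the parallel pair: V_p = I × R_p = 0.3983 × 87.38 = 34.80 V
R2 has V_p across it, so P = V_p²/R2.
P_R2 = (34.80)² / 820 = 1.477 W

1.48 W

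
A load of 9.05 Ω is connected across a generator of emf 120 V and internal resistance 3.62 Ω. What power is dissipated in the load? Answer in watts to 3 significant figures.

812 W

Load and internal resistance form a series loop — compute the loop current, then the load power via I²R.
I = ε / (r + R) = 120 / (3.62 + 9.05) = 9.471 A
P_load = I² R = (9.471)² × 9.05 = 811.8 W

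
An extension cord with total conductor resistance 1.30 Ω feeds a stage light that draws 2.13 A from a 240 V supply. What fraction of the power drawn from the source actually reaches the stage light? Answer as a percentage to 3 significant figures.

98.8 %

The extension cord carries the full 2.13 A.
P_line = I² R_line = (2.130)² × 1.30 = 5.898 W
P_source = V I = 240 × 2.130 = 511.2 W; P_load = 505.3 W
η = P_load / P_source = 505.3 / 511.2 = 0.9885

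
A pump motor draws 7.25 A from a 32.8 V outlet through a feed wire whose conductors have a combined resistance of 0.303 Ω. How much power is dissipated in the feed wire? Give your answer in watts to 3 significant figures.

The feed wire and load are in series, so the same current flows in both; the loss is I²R_line.
The feed wire carries the full 7.25 A.
P_line = I² R_line = (7.250)² × 0.303 = 15.93 W

15.9 W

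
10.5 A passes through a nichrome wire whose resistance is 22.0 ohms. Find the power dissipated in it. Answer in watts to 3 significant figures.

2430 W

Knowing I and R, the power is just I²R — no need to find V first.
P = (10.50 A)² × 22.0 Ω = 2426 W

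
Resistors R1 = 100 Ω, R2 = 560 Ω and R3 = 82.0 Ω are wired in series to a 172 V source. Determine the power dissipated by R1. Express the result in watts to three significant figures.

In a series string the same current flows through every resistor — find that current, then P = I²R for the one we want.
R_total = 100 + 560 + 82.0 = 742.0 Ω
I = V / R_total = 172 / 742.0 = 0.2318 A
P_R1 = I² × R1 = (0.2318)² × 100 = 5.373 W

5.37 W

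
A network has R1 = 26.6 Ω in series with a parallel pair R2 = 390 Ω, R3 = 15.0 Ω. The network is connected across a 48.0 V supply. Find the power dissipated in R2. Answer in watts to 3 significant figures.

Replace R2 and R3 with their parallel equivalent so the circuit becomes R1 in series with R_p.
R_p = (390×15.0)/(390+15.0) = 14.44 Ω
R_total = 26.6 + 14.44 = 41.04 Ω
I = V / R_total = 48.0 / 41.04 = 1.169 A
Voltage across the parallel pair: V_p = I × R_p = 1.169 × 14.44 = 16.89 V
R2 is across V_p, so use P = V²/R for that branch.
P_R2 = (16.89)² / 390 = 0.7317 W

0.732 W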